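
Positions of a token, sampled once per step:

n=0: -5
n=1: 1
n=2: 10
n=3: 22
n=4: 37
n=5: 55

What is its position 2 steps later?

100

Taking differences between consecutive positions: +6, +9, +12, +15, +18. These grow by +3 each step.
step 6: 55 + 21 → 76
step 7: 76 + 24 → 100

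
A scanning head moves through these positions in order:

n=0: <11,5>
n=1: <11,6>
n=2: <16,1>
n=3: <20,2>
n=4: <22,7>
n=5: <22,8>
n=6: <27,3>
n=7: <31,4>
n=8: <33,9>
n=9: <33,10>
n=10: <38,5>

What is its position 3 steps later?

The moves between consecutive positions are <+0,+1>, <+5,-5>, <+4,+1>, <+2,+5>, <+0,+1>, <+5,-5>, <+4,+1>, <+2,+5>, <+0,+1>, <+5,-5>; they repeat the 4-cycle [<+0,+1>, <+5,-5>, <+4,+1>, <+2,+5>].
step 11: apply <+4,+1> → <42,6>
step 12: apply <+2,+5> → <44,11>
step 13: apply <+0,+1> → <44,12>

<44,12>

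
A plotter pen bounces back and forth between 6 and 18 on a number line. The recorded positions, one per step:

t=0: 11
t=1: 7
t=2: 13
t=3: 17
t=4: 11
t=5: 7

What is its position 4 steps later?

7

The value travels 6 per step and bounces off the walls at 6 and 18.
  step 6: 7 → 13
  step 7: 13 → 17
  step 8: 17 → 11
  step 9: 11 → 7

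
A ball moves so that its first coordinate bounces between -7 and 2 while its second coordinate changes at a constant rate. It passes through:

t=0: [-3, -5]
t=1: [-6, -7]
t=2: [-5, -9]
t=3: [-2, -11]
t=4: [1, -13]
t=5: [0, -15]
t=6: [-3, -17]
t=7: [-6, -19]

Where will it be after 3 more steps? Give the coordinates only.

[1, -25]

The first coordinate reflects between -7 and 2, moving 3 per step.
  step 8: -6 → -5
  step 9: -5 → -2
  step 10: -2 → 1
The second coordinate changes by -2 each step: at step 10 it is -25.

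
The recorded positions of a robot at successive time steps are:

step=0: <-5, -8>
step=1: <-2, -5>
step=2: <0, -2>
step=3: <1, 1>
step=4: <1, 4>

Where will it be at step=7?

First differences are <+3, +3>, <+2, +3>, <+1, +3>, <+0, +3>; their common second difference is <-1, +0> (constant acceleration).
step 5: <1, 4> + <-1, +3> → <0, 7>
step 6: <0, 7> + <-2, +3> → <-2, 10>
step 7: <-2, 10> + <-3, +3> → <-5, 13>

<-5, 13>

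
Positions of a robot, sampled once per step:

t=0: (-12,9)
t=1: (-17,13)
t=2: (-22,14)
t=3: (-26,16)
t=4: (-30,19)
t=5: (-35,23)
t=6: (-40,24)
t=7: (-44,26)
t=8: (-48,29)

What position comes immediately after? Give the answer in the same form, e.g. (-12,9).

The moves between consecutive positions are (-5,+4), (-5,+1), (-4,+2), (-4,+3), (-5,+4), (-5,+1), (-4,+2), (-4,+3); they repeat the 4-cycle [(-5,+4), (-5,+1), (-4,+2), (-4,+3)].
step 9: apply (-5,+4) → (-53,33)

(-53,33)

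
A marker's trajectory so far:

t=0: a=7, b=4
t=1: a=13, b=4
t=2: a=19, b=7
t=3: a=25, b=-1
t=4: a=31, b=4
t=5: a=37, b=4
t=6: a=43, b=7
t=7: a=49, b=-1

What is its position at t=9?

a=61, b=4

A: linear, +6 per step → 61 at step 9.
B: cycles through 4, 4, 7, -1 every 4 steps. Step 9 lands at position 1 of the cycle → 4.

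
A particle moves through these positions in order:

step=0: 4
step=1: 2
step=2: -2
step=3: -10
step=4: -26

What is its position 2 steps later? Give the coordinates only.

-122

The jumps are -2, -4, -8, -16 — a geometric progression with ratio 2.
step 5: -26 − 32 → -58
step 6: -58 − 64 → -122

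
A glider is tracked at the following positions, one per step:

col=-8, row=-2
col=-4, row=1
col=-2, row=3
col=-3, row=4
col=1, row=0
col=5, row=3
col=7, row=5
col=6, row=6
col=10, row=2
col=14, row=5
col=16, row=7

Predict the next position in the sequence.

col=15, row=8

Differencing gives (+4, +3), (+2, +2), (-1, +1), (+4, -4), (+4, +3), (+2, +2), (-1, +1), (+4, -4), (+4, +3), (+2, +2). This is the pattern (+4, +3), (+2, +2), (-1, +1), (+4, -4) repeated.
step 11: apply (-1, +1) → col=15, row=8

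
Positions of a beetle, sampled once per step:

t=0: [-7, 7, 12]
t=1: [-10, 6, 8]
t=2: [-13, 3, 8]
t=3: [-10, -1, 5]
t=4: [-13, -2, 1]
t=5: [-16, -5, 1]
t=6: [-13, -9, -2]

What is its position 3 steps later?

Step-to-step displacements: [-3, -1, -4], [-3, -3, +0], [+3, -4, -3], [-3, -1, -4], [-3, -3, +0], [+3, -4, -3] — a repeating cycle of length 3.
step 7: apply [-3, -1, -4] → [-16, -10, -6]
step 8: apply [-3, -3, +0] → [-19, -13, -6]
step 9: apply [+3, -4, -3] → [-16, -17, -9]

[-16, -17, -9]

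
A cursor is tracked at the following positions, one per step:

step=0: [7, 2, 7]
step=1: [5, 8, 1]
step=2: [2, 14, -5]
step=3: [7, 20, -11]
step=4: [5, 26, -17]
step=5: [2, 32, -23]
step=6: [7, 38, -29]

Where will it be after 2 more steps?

The first coordinate repeats the cycle [7, 5, 2] with period 3; step 8 mod 3 = 2, giving 2.
The second coordinate changes by +6 each step, so at step 8 it is 2 + 8·(6) = 50.
The third coordinate changes by -6 each step, so at step 8 it is 7 + 8·(-6) = -41.

[2, 50, -41]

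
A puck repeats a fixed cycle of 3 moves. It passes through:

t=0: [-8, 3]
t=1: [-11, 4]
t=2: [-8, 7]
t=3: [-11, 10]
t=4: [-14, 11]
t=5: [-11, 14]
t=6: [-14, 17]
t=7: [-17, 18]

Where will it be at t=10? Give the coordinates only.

Step-to-step displacements: [-3, +1], [+3, +3], [-3, +3], [-3, +1], [+3, +3], [-3, +3], [-3, +1] — a repeating cycle of length 3.
step 8: apply [+3, +3] → [-14, 21]
step 9: apply [-3, +3] → [-17, 24]
step 10: apply [-3, +1] → [-20, 25]

[-20, 25]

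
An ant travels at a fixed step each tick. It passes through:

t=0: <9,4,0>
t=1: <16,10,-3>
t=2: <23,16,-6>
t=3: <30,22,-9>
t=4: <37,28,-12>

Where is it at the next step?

<44,34,-15>

The position changes by <+7,+6,-3> every step.
step 5: <37,28,-12> + <+7,+6,-3> → <44,34,-15>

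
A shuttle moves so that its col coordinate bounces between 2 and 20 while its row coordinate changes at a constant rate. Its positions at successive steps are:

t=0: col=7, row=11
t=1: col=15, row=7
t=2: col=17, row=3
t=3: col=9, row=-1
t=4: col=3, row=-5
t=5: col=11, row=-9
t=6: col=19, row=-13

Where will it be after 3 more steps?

The col coordinate reflects between 2 and 20, moving 8 per step.
  step 7: 19 → 13
  step 8: 13 → 5
  step 9: 5 → 7
The row coordinate changes by -4 each step: at step 9 it is -25.

col=7, row=-25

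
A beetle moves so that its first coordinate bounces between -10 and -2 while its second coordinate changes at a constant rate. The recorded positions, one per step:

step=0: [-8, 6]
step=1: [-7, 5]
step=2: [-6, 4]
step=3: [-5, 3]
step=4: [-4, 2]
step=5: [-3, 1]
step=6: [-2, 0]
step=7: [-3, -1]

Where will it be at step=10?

The first coordinate reflects between -10 and -2, moving 1 per step.
  step 8: -3 → -4
  step 9: -4 → -5
  step 10: -5 → -6
The second coordinate changes by -1 each step: at step 10 it is -4.

[-6, -4]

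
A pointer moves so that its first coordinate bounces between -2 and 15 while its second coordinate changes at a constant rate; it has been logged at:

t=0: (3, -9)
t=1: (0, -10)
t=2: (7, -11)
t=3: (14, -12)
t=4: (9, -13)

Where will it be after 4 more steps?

The first coordinate reflects between -2 and 15, moving 7 per step.
  step 5: 9 → 2
  step 6: 2 → 1
  step 7: 1 → 8
  step 8: 8 → 15
The second coordinate changes by -1 each step: at step 8 it is -17.

(15, -17)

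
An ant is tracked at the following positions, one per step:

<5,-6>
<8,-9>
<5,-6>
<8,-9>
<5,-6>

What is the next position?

Step-to-step displacements: <+3,-3>, <-3,+3>, <+3,-3>, <-3,+3>; each is -1× the previous.
step 5: <5,-6> + <+3,-3> → <8,-9>

<8,-9>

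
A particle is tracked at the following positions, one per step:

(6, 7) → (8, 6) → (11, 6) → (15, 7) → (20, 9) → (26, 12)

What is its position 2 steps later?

Successive displacements: (+2, -1), (+3, +0), (+4, +1), (+5, +2), (+6, +3) — each changes by (+1, +1).
step 6: (26, 12) + (+7, +4) → (33, 16)
step 7: (33, 16) + (+8, +5) → (41, 21)

(41, 21)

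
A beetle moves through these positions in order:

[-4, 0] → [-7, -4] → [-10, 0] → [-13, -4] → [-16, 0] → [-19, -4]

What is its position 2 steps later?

The first coordinate changes by -3 each step, so at step 7 it is -4 + 7·(-3) = -25.
The second coordinate repeats the cycle [0, -4] with period 2; step 7 mod 2 = 1, giving -4.

[-25, -4]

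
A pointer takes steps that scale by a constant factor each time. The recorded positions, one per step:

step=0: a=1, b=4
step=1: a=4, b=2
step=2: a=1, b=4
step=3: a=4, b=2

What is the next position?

a=1, b=4

Step-to-step displacements: (+3,-2), (-3,+2), (+3,-2); each is -1× the previous.
step 4: a=4, b=2 + (-3,+2) → a=1, b=4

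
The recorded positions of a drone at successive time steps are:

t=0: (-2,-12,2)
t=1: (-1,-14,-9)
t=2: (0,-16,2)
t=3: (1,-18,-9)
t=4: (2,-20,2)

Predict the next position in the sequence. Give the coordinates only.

(3,-22,-9)

The first coordinate changes by +1 each step, so at step 5 it is -2 + 5·(1) = 3.
The second coordinate changes by -2 each step, so at step 5 it is -12 + 5·(-2) = -22.
The third coordinate repeats the cycle [2, -9] with period 2; step 5 mod 2 = 1, giving -9.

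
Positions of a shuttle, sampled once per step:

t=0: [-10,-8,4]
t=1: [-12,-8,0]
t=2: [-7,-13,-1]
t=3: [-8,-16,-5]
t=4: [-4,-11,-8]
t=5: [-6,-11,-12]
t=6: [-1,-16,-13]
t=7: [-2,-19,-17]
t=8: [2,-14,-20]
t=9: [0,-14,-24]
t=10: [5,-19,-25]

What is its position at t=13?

[6,-17,-36]

Differencing gives [-2,+0,-4], [+5,-5,-1], [-1,-3,-4], [+4,+5,-3], [-2,+0,-4], [+5,-5,-1], [-1,-3,-4], [+4,+5,-3], [-2,+0,-4], [+5,-5,-1]. This is the pattern [-2,+0,-4], [+5,-5,-1], [-1,-3,-4], [+4,+5,-3] repeated.
step 11: apply [-1,-3,-4] → [4,-22,-29]
step 12: apply [+4,+5,-3] → [8,-17,-32]
step 13: apply [-2,+0,-4] → [6,-17,-36]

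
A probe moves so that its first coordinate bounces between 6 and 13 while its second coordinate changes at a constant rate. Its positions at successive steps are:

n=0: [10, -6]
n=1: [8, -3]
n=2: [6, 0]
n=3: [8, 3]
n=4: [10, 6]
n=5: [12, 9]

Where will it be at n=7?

The first coordinate reflects between 6 and 13, moving 2 per step.
  step 6: 12 → 12
  step 7: 12 → 10
The second coordinate changes by +3 each step: at step 7 it is 15.

[10, 15]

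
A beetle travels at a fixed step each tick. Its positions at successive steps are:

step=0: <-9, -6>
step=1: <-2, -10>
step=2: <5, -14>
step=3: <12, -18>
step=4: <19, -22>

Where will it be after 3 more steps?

The position changes by <+7, -4> every step.
step 5: <19, -22> + <+7, -4> → <26, -26>
step 6: <26, -26> + <+7, -4> → <33, -30>
step 7: <33, -30> + <+7, -4> → <40, -34>

<40, -34>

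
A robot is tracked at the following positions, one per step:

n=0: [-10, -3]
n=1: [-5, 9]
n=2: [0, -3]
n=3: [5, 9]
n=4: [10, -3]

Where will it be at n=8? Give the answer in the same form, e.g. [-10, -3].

First: linear, +5 per step → 30 at step 8.
Second: cycles through -3, 9 every 2 steps. Step 8 lands at position 0 of the cycle → -3.

[30, -3]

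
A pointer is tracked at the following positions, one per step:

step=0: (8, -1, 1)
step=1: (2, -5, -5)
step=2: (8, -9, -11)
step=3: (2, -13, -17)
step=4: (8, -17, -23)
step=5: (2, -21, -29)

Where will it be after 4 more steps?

The first coordinate repeats the cycle [8, 2] with period 2; step 9 mod 2 = 1, giving 2.
The second coordinate changes by -4 each step, so at step 9 it is -1 + 9·(-4) = -37.
The third coordinate changes by -6 each step, so at step 9 it is 1 + 9·(-6) = -53.

(2, -37, -53)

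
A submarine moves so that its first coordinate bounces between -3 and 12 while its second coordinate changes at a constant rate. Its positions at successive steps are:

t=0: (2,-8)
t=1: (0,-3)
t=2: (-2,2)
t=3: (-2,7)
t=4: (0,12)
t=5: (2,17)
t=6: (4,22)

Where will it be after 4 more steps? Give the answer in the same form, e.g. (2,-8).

The first coordinate travels 2 per step and bounces off the walls at -3 and 12.
  step 7: 4 → 6
  step 8: 6 → 8
  step 9: 8 → 10
  step 10: 10 → 12
The second coordinate changes by +5 each step: at step 10 it is 42.

(12,42)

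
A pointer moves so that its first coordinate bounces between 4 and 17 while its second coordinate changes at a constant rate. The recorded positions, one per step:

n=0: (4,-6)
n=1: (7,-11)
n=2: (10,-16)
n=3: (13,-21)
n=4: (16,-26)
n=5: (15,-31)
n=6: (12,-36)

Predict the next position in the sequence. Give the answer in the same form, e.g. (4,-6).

(9,-41)

The first coordinate travels 3 per step and bounces off the walls at 4 and 17.
  step 7: 12 → 9
The second coordinate changes by -5 each step: at step 7 it is -41.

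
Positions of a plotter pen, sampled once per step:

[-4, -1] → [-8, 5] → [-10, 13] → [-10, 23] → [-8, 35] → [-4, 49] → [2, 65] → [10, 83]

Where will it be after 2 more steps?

First differences are [-4, +6], [-2, +8], [+0, +10], [+2, +12], [+4, +14], [+6, +16], [+8, +18]; their common second difference is [+2, +2] (constant acceleration).
step 8: [10, 83] + [+10, +20] → [20, 103]
step 9: [20, 103] + [+12, +22] → [32, 125]

[32, 125]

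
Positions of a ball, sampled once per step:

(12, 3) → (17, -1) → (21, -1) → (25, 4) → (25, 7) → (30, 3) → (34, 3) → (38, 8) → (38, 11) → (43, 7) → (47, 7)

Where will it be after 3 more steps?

Differencing gives (+5, -4), (+4, +0), (+4, +5), (+0, +3), (+5, -4), (+4, +0), (+4, +5), (+0, +3), (+5, -4), (+4, +0). This is the pattern (+5, -4), (+4, +0), (+4, +5), (+0, +3) repeated.
step 11: apply (+4, +5) → (51, 12)
step 12: apply (+0, +3) → (51, 15)
step 13: apply (+5, -4) → (56, 11)

(56, 11)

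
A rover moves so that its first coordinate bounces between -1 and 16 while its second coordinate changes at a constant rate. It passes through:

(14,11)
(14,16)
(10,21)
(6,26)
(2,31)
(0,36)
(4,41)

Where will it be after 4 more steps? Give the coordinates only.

(12,61)

The first coordinate travels 4 per step and bounces off the walls at -1 and 16.
  step 7: 4 → 8
  step 8: 8 → 12
  step 9: 12 → 16
  step 10: 16 → 12
The second coordinate changes by +5 each step: at step 10 it is 61.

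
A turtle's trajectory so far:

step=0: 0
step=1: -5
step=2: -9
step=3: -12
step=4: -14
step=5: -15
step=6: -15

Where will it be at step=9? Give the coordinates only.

-9

Successive displacements: -5, -4, -3, -2, -1, +0 — each changes by +1.
step 7: -15 + 1 → -14
step 8: -14 + 2 → -12
step 9: -12 + 3 → -9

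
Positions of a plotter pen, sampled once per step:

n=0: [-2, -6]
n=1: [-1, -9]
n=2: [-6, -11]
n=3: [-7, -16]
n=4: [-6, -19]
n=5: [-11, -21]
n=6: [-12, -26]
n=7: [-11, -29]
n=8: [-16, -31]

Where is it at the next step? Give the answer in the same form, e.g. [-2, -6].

Step-to-step displacements: [+1, -3], [-5, -2], [-1, -5], [+1, -3], [-5, -2], [-1, -5], [+1, -3], [-5, -2] — a repeating cycle of length 3.
step 9: apply [-1, -5] → [-17, -36]

[-17, -36]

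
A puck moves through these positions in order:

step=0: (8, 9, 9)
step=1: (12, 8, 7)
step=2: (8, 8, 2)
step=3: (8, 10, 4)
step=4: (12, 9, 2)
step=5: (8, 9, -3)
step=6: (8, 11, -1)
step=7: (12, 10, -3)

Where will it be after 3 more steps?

(12, 11, -8)

The moves between consecutive positions are (+4, -1, -2), (-4, +0, -5), (+0, +2, +2), (+4, -1, -2), (-4, +0, -5), (+0, +2, +2), (+4, -1, -2); they repeat the 3-cycle [(+4, -1, -2), (-4, +0, -5), (+0, +2, +2)].
step 8: apply (-4, +0, -5) → (8, 10, -8)
step 9: apply (+0, +2, +2) → (8, 12, -6)
step 10: apply (+4, -1, -2) → (12, 11, -8)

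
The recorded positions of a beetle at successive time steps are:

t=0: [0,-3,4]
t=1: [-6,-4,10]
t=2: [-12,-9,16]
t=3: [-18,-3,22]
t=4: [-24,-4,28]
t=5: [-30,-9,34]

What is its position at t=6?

The first coordinate changes by -6 each step, so at step 6 it is 0 + 6·(-6) = -36.
The second coordinate repeats the cycle [-3, -4, -9] with period 3; step 6 mod 3 = 0, giving -3.
The third coordinate changes by +6 each step, so at step 6 it is 4 + 6·(6) = 40.

[-36,-3,40]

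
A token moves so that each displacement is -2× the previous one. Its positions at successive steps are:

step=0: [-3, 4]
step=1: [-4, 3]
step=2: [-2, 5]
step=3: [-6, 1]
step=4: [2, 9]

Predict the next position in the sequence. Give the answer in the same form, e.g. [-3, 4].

Consecutive displacements [-1, -1], [+2, +2], [-4, -4], [+8, +8] scale by a factor of -2 each step.
step 5: [2, 9] + [-16, -16] → [-14, -7]

[-14, -7]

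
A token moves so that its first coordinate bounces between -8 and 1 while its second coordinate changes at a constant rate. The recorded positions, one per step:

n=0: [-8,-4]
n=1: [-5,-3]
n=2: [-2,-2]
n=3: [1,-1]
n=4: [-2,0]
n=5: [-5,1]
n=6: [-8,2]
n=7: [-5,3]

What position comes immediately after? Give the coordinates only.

[-2,4]

The first coordinate reflects between -8 and 1, moving 3 per step.
  step 8: -5 → -2
The second coordinate changes by +1 each step: at step 8 it is 4.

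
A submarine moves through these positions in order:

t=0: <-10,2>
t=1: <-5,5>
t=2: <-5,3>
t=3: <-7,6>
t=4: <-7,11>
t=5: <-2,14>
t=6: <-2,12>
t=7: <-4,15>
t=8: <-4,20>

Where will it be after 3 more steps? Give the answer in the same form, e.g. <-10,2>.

Differencing gives <+5,+3>, <+0,-2>, <-2,+3>, <+0,+5>, <+5,+3>, <+0,-2>, <-2,+3>, <+0,+5>. This is the pattern <+5,+3>, <+0,-2>, <-2,+3>, <+0,+5> repeated.
step 9: apply <+5,+3> → <1,23>
step 10: apply <+0,-2> → <1,21>
step 11: apply <-2,+3> → <-1,24>

<-1,24>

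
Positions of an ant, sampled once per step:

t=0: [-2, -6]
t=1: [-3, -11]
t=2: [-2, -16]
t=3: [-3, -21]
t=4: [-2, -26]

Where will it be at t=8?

[-2, -46]

First: cycles through -2, -3 every 2 steps. Step 8 lands at position 0 of the cycle → -2.
Second: linear, -5 per step → -46 at step 8.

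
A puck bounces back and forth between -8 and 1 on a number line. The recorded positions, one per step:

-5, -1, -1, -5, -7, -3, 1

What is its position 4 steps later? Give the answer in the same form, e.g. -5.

-1

The value reflects between -8 and 1, moving 4 per step.
  step 7: 1 → -3
  step 8: -3 → -7
  step 9: -7 → -5
  step 10: -5 → -1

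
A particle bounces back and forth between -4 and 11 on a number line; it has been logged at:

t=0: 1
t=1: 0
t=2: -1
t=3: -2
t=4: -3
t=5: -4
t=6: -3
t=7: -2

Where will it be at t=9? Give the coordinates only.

The value travels 1 per step and bounces off the walls at -4 and 11.
  step 8: -2 → -1
  step 9: -1 → 0

0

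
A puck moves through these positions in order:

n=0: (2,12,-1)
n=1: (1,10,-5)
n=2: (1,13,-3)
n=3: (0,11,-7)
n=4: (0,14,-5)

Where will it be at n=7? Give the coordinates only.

Differencing gives (-1,-2,-4), (+0,+3,+2), (-1,-2,-4), (+0,+3,+2). This is the pattern (-1,-2,-4), (+0,+3,+2) repeated.
step 5: apply (-1,-2,-4) → (-1,12,-9)
step 6: apply (+0,+3,+2) → (-1,15,-7)
step 7: apply (-1,-2,-4) → (-2,13,-11)

(-2,13,-11)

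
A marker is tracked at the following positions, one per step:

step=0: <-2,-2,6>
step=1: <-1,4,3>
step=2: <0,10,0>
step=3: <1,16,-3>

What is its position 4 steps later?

<5,40,-15>

Each step adds <+1,+6,-3> to the position.
step 4: <1,16,-3> + <+1,+6,-3> → <2,22,-6>
step 5: <2,22,-6> + <+1,+6,-3> → <3,28,-9>
step 6: <3,28,-9> + <+1,+6,-3> → <4,34,-12>
step 7: <4,34,-12> + <+1,+6,-3> → <5,40,-15>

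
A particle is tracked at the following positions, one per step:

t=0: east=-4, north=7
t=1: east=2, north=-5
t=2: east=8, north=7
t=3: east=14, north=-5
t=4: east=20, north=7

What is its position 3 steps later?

east=38, north=-5

East: linear, +6 per step → 38 at step 7.
North: cycles through 7, -5 every 2 steps. Step 7 lands at position 1 of the cycle → -5.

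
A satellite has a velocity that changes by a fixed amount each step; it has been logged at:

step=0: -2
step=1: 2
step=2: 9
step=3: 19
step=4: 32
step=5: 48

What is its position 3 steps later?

114

Successive displacements: +4, +7, +10, +13, +16 — each changes by +3.
step 6: 48 + 19 → 67
step 7: 67 + 22 → 89
step 8: 89 + 25 → 114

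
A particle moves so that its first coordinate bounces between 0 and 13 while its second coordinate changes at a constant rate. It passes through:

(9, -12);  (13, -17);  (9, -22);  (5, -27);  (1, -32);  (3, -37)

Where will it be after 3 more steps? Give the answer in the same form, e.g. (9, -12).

The first coordinate travels 4 per step and bounces off the walls at 0 and 13.
  step 6: 3 → 7
  step 7: 7 → 11
  step 8: 11 → 11
The second coordinate changes by -5 each step: at step 8 it is -52.

(11, -52)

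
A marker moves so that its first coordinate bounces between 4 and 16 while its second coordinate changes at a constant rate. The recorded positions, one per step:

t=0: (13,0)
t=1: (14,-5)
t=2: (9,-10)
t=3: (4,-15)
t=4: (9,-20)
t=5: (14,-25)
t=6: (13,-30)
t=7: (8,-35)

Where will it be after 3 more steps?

The first coordinate travels 5 per step and bounces off the walls at 4 and 16.
  step 8: 8 → 5
  step 9: 5 → 10
  step 10: 10 → 15
The second coordinate changes by -5 each step: at step 10 it is -50.

(15,-50)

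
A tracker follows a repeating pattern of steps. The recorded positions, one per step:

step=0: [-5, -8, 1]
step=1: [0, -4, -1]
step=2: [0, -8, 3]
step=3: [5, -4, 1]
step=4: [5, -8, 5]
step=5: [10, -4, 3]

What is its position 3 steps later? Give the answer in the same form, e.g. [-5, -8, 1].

Step-to-step displacements: [+5, +4, -2], [+0, -4, +4], [+5, +4, -2], [+0, -4, +4], [+5, +4, -2] — a repeating cycle of length 2.
step 6: apply [+0, -4, +4] → [10, -8, 7]
step 7: apply [+5, +4, -2] → [15, -4, 5]
step 8: apply [+0, -4, +4] → [15, -8, 9]

[15, -8, 9]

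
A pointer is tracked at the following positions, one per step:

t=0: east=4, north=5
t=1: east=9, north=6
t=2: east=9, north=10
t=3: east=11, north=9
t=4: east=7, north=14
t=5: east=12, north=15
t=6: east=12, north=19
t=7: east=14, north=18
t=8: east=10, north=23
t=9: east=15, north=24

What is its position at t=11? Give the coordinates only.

Step-to-step displacements: (+5,+1), (+0,+4), (+2,-1), (-4,+5), (+5,+1), (+0,+4), (+2,-1), (-4,+5), (+5,+1) — a repeating cycle of length 4.
step 10: apply (+0,+4) → east=15, north=28
step 11: apply (+2,-1) → east=17, north=27

east=17, north=27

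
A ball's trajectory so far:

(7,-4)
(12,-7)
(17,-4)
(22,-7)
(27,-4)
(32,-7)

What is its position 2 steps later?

(42,-7)

First: linear, +5 per step → 42 at step 7.
Second: cycles through -4, -7 every 2 steps. Step 7 lands at position 1 of the cycle → -7.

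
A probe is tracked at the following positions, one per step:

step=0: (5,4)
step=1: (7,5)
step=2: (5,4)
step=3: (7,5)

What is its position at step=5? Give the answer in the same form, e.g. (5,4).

(7,5)

The jumps are (+2,+1), (-2,-1), (+2,+1) — a geometric progression with ratio -1.
step 4: (7,5) + (-2,-1) → (5,4)
step 5: (5,4) + (+2,+1) → (7,5)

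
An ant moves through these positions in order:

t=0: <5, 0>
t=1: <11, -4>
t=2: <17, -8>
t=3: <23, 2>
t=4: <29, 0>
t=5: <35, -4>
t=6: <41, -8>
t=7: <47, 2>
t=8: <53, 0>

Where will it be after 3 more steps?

<71, 2>

The first coordinate changes by +6 each step, so at step 11 it is 5 + 11·(6) = 71.
The second coordinate repeats the cycle [0, -4, -8, 2] with period 4; step 11 mod 4 = 3, giving 2.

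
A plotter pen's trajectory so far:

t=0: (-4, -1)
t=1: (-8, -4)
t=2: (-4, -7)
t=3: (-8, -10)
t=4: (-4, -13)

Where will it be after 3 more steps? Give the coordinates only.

The first coordinate repeats the cycle [-4, -8] with period 2; step 7 mod 2 = 1, giving -8.
The second coordinate changes by -3 each step, so at step 7 it is -1 + 7·(-3) = -22.

(-8, -22)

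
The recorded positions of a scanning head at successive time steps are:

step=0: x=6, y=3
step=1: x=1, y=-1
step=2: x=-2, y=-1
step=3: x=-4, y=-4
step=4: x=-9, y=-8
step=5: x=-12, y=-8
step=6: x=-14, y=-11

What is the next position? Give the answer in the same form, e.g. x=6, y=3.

x=-19, y=-15

Step-to-step displacements: (-5, -4), (-3, +0), (-2, -3), (-5, -4), (-3, +0), (-2, -3) — a repeating cycle of length 3.
step 7: apply (-5, -4) → x=-19, y=-15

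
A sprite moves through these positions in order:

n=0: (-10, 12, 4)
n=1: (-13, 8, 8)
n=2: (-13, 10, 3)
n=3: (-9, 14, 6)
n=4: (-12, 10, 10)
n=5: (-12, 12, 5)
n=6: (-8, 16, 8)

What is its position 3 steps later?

(-7, 18, 10)

Step-to-step displacements: (-3, -4, +4), (+0, +2, -5), (+4, +4, +3), (-3, -4, +4), (+0, +2, -5), (+4, +4, +3) — a repeating cycle of length 3.
step 7: apply (-3, -4, +4) → (-11, 12, 12)
step 8: apply (+0, +2, -5) → (-11, 14, 7)
step 9: apply (+4, +4, +3) → (-7, 18, 10)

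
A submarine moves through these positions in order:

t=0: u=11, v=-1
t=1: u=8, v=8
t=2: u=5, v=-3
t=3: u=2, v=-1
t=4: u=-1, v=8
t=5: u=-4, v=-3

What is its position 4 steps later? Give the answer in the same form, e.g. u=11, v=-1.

The u coordinate changes by -3 each step, so at step 9 it is 11 + 9·(-3) = -16.
The v coordinate repeats the cycle [-1, 8, -3] with period 3; step 9 mod 3 = 0, giving -1.

u=-16, v=-1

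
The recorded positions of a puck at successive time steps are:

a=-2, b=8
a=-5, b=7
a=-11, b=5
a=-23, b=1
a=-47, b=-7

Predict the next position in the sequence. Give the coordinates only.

The jumps are (-3, -1), (-6, -2), (-12, -4), (-24, -8) — a geometric progression with ratio 2.
step 5: a=-47, b=-7 + (-48, -16) → a=-95, b=-23

a=-95, b=-23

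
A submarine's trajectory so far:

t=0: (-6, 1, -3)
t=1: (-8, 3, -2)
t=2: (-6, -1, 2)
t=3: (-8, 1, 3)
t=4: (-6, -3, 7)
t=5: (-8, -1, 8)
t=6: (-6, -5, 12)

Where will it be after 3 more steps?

The moves between consecutive positions are (-2, +2, +1), (+2, -4, +4), (-2, +2, +1), (+2, -4, +4), (-2, +2, +1), (+2, -4, +4); they repeat the 2-cycle [(-2, +2, +1), (+2, -4, +4)].
step 7: apply (-2, +2, +1) → (-8, -3, 13)
step 8: apply (+2, -4, +4) → (-6, -7, 17)
step 9: apply (-2, +2, +1) → (-8, -5, 18)

(-8, -5, 18)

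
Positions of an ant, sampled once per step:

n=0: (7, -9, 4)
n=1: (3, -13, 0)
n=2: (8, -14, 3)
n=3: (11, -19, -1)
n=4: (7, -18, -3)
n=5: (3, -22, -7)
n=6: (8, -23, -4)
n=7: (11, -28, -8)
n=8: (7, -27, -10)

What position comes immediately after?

(3, -31, -14)

Differencing gives (-4, -4, -4), (+5, -1, +3), (+3, -5, -4), (-4, +1, -2), (-4, -4, -4), (+5, -1, +3), (+3, -5, -4), (-4, +1, -2). This is the pattern (-4, -4, -4), (+5, -1, +3), (+3, -5, -4), (-4, +1, -2) repeated.
step 9: apply (-4, -4, -4) → (3, -31, -14)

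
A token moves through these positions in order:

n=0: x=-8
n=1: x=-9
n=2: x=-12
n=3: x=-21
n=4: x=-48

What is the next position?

Consecutive displacements -1, -3, -9, -27 scale by a factor of 3 each step.
step 5: -48 − 81 → x=-129

x=-129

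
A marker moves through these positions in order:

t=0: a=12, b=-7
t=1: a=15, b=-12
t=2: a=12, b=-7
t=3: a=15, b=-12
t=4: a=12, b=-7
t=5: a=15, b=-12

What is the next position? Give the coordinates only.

Differencing gives (+3, -5), (-3, +5), (+3, -5), (-3, +5), (+3, -5). This is the pattern (+3, -5), (-3, +5) repeated.
step 6: apply (-3, +5) → a=12, b=-7

a=12, b=-7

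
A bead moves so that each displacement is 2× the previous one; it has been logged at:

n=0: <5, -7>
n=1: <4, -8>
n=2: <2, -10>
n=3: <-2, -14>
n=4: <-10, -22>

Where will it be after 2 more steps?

The jumps are <-1, -1>, <-2, -2>, <-4, -4>, <-8, -8> — a geometric progression with ratio 2.
step 5: <-10, -22> + <-16, -16> → <-26, -38>
step 6: <-26, -38> + <-32, -32> → <-58, -70>

<-58, -70>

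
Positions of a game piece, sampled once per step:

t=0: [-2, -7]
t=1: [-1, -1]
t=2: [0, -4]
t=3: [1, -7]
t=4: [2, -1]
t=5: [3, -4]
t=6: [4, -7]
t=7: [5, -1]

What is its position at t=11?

[9, -4]

First: linear, +1 per step → 9 at step 11.
Second: cycles through -7, -1, -4 every 3 steps. Step 11 lands at position 2 of the cycle → -4.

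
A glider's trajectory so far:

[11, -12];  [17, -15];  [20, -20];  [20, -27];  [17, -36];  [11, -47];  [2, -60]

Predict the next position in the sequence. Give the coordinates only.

Successive displacements: [+6, -3], [+3, -5], [+0, -7], [-3, -9], [-6, -11], [-9, -13] — each changes by [-3, -2].
step 7: [2, -60] + [-12, -15] → [-10, -75]

[-10, -75]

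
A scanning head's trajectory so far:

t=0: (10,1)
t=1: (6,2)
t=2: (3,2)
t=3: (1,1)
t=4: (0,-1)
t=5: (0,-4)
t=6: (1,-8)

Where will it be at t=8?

First differences are (-4,+1), (-3,+0), (-2,-1), (-1,-2), (+0,-3), (+1,-4); their common second difference is (+1,-1) (constant acceleration).
step 7: (1,-8) + (+2,-5) → (3,-13)
step 8: (3,-13) + (+3,-6) → (6,-19)

(6,-19)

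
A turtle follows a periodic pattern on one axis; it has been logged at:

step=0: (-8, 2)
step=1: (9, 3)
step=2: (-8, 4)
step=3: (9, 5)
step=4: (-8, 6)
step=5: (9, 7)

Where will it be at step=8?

The first coordinate repeats the cycle [-8, 9] with period 2; step 8 mod 2 = 0, giving -8.
The second coordinate changes by +1 each step, so at step 8 it is 2 + 8·(1) = 10.

(-8, 10)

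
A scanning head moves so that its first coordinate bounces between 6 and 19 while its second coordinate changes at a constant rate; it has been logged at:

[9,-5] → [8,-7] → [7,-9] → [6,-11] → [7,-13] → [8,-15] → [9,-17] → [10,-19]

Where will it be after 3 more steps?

[13,-25]

The first coordinate reflects between 6 and 19, moving 1 per step.
  step 8: 10 → 11
  step 9: 11 → 12
  step 10: 12 → 13
The second coordinate changes by -2 each step: at step 10 it is -25.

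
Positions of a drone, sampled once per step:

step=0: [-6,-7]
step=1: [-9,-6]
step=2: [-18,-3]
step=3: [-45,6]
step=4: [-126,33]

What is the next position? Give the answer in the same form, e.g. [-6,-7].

[-369,114]

Step-to-step displacements: [-3,+1], [-9,+3], [-27,+9], [-81,+27]; each is 3× the previous.
step 5: [-126,33] + [-243,+81] → [-369,114]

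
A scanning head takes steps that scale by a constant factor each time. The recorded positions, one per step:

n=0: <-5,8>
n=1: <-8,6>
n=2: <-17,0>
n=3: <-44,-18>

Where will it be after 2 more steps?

Step-to-step displacements: <-3,-2>, <-9,-6>, <-27,-18>; each is 3× the previous.
step 4: <-44,-18> + <-81,-54> → <-125,-72>
step 5: <-125,-72> + <-243,-162> → <-368,-234>

<-368,-234>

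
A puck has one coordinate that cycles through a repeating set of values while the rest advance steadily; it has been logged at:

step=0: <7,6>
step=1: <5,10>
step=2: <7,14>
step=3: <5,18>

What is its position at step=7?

<5,34>

The first coordinate repeats the cycle [7, 5] with period 2; step 7 mod 2 = 1, giving 5.
The second coordinate changes by +4 each step, so at step 7 it is 6 + 7·(4) = 34.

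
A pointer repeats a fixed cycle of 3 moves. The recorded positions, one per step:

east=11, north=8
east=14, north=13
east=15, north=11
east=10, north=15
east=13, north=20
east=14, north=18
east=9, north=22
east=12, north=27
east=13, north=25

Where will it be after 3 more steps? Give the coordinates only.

Step-to-step displacements: (+3,+5), (+1,-2), (-5,+4), (+3,+5), (+1,-2), (-5,+4), (+3,+5), (+1,-2) — a repeating cycle of length 3.
step 9: apply (-5,+4) → east=8, north=29
step 10: apply (+3,+5) → east=11, north=34
step 11: apply (+1,-2) → east=12, north=32

east=12, north=32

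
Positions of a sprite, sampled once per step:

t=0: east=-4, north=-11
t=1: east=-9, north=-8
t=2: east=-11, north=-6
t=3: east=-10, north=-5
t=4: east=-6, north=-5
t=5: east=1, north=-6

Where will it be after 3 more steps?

Successive displacements: (-5,+3), (-2,+2), (+1,+1), (+4,+0), (+7,-1) — each changes by (+3,-1).
step 6: east=1, north=-6 + (+10,-2) → east=11, north=-8
step 7: east=11, north=-8 + (+13,-3) → east=24, north=-11
step 8: east=24, north=-11 + (+16,-4) → east=40, north=-15

east=40, north=-15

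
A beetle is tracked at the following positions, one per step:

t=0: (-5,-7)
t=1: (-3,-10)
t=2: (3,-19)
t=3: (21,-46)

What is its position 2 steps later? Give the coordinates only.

Step-to-step displacements: (+2,-3), (+6,-9), (+18,-27); each is 3× the previous.
step 4: (21,-46) + (+54,-81) → (75,-127)
step 5: (75,-127) + (+162,-243) → (237,-370)

(237,-370)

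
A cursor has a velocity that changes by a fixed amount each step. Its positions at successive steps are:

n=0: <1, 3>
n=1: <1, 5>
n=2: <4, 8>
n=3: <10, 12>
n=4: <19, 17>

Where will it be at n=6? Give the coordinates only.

<46, 30>

Successive displacements: <+0, +2>, <+3, +3>, <+6, +4>, <+9, +5> — each changes by <+3, +1>.
step 5: <19, 17> + <+12, +6> → <31, 23>
step 6: <31, 23> + <+15, +7> → <46, 30>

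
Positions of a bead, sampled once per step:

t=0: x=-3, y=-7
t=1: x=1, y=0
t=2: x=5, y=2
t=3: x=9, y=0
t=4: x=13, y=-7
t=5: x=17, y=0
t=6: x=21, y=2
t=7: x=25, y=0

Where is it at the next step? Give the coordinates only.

x=29, y=-7

X: linear, +4 per step → 29 at step 8.
Y: cycles through -7, 0, 2, 0 every 4 steps. Step 8 lands at position 0 of the cycle → -7.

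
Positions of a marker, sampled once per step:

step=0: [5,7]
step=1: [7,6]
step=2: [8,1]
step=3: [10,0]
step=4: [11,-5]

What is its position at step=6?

The moves between consecutive positions are [+2,-1], [+1,-5], [+2,-1], [+1,-5]; they repeat the 2-cycle [[+2,-1], [+1,-5]].
step 5: apply [+2,-1] → [13,-6]
step 6: apply [+1,-5] → [14,-11]

[14,-11]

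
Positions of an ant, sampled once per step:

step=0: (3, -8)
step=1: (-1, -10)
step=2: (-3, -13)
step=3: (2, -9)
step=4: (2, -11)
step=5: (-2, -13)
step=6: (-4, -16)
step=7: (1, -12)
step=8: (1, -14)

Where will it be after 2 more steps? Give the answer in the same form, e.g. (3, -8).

(-5, -19)

Step-to-step displacements: (-4, -2), (-2, -3), (+5, +4), (+0, -2), (-4, -2), (-2, -3), (+5, +4), (+0, -2) — a repeating cycle of length 4.
step 9: apply (-4, -2) → (-3, -16)
step 10: apply (-2, -3) → (-5, -19)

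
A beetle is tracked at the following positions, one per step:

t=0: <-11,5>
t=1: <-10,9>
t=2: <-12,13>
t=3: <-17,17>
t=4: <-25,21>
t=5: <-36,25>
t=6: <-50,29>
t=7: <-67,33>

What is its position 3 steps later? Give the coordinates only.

Successive displacements: <+1,+4>, <-2,+4>, <-5,+4>, <-8,+4>, <-11,+4>, <-14,+4>, <-17,+4> — each changes by <-3,+0>.
step 8: <-67,33> + <-20,+4> → <-87,37>
step 9: <-87,37> + <-23,+4> → <-110,41>
step 10: <-110,41> + <-26,+4> → <-136,45>

<-136,45>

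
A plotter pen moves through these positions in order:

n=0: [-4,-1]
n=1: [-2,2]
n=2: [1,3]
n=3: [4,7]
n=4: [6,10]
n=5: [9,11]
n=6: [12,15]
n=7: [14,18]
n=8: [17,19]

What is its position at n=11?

Differencing gives [+2,+3], [+3,+1], [+3,+4], [+2,+3], [+3,+1], [+3,+4], [+2,+3], [+3,+1]. This is the pattern [+2,+3], [+3,+1], [+3,+4] repeated.
step 9: apply [+3,+4] → [20,23]
step 10: apply [+2,+3] → [22,26]
step 11: apply [+3,+1] → [25,27]

[25,27]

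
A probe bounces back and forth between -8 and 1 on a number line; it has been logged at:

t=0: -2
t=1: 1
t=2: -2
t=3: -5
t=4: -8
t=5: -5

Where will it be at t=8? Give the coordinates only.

-2

The value reflects between -8 and 1, moving 3 per step.
  step 6: -5 → -2
  step 7: -2 → 1
  step 8: 1 → -2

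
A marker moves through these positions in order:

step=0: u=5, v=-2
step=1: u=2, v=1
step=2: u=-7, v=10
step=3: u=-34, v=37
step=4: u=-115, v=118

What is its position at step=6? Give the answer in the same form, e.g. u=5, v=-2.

Consecutive displacements (-3, +3), (-9, +9), (-27, +27), (-81, +81) scale by a factor of 3 each step.
step 5: u=-115, v=118 + (-243, +243) → u=-358, v=361
step 6: u=-358, v=361 + (-729, +729) → u=-1087, v=1090

u=-1087, v=1090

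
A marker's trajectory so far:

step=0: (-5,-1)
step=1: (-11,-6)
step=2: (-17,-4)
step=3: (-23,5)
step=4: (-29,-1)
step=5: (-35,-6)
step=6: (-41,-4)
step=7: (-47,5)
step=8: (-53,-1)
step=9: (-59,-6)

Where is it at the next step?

(-65,-4)

The first coordinate changes by -6 each step, so at step 10 it is -5 + 10·(-6) = -65.
The second coordinate repeats the cycle [-1, -6, -4, 5] with period 4; step 10 mod 4 = 2, giving -4.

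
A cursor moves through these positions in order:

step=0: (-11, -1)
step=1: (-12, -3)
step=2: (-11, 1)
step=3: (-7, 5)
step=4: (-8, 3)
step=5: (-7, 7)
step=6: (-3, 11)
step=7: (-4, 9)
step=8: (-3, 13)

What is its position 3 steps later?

Differencing gives (-1, -2), (+1, +4), (+4, +4), (-1, -2), (+1, +4), (+4, +4), (-1, -2), (+1, +4). This is the pattern (-1, -2), (+1, +4), (+4, +4) repeated.
step 9: apply (+4, +4) → (1, 17)
step 10: apply (-1, -2) → (0, 15)
step 11: apply (+1, +4) → (1, 19)

(1, 19)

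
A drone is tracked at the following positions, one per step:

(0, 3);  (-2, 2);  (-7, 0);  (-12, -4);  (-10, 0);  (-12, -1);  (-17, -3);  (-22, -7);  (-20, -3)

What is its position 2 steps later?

Differencing gives (-2, -1), (-5, -2), (-5, -4), (+2, +4), (-2, -1), (-5, -2), (-5, -4), (+2, +4). This is the pattern (-2, -1), (-5, -2), (-5, -4), (+2, +4) repeated.
step 9: apply (-2, -1) → (-22, -4)
step 10: apply (-5, -2) → (-27, -6)

(-27, -6)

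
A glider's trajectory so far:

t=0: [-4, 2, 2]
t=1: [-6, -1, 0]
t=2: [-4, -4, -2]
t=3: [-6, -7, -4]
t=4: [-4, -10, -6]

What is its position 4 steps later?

[-4, -22, -14]

First: cycles through -4, -6 every 2 steps. Step 8 lands at position 0 of the cycle → -4.
Second: linear, -3 per step → -22 at step 8.
Third: linear, -2 per step → -14 at step 8.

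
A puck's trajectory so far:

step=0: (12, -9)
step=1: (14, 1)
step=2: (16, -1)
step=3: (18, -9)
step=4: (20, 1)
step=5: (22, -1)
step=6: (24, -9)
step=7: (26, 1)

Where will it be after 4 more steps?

(34, -1)

The first coordinate changes by +2 each step, so at step 11 it is 12 + 11·(2) = 34.
The second coordinate repeats the cycle [-9, 1, -1] with period 3; step 11 mod 3 = 2, giving -1.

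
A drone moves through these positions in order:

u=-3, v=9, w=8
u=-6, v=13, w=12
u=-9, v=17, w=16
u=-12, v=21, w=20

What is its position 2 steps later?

u=-18, v=29, w=28

The position changes by (-3, +4, +4) every step.
step 4: u=-12, v=21, w=20 + (-3, +4, +4) → u=-15, v=25, w=24
step 5: u=-15, v=25, w=24 + (-3, +4, +4) → u=-18, v=29, w=28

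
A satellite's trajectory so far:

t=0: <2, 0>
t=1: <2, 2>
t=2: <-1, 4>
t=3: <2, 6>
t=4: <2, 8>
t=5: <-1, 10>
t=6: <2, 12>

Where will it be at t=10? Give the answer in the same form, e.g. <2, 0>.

The first coordinate repeats the cycle [2, 2, -1] with period 3; step 10 mod 3 = 1, giving 2.
The second coordinate changes by +2 each step, so at step 10 it is 0 + 10·(2) = 20.

<2, 20>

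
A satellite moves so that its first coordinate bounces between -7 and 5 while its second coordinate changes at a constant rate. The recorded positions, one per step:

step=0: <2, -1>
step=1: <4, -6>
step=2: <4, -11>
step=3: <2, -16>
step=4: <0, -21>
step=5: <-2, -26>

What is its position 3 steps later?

<-6, -41>

The first coordinate reflects between -7 and 5, moving 2 per step.
  step 6: -2 → -4
  step 7: -4 → -6
  step 8: -6 → -6
The second coordinate changes by -5 each step: at step 8 it is -41.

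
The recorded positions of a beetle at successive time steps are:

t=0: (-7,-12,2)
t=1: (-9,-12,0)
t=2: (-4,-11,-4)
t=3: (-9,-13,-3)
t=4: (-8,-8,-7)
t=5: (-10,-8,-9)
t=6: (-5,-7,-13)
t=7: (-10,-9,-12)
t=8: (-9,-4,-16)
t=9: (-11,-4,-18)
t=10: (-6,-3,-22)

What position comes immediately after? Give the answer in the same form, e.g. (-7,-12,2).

The moves between consecutive positions are (-2,+0,-2), (+5,+1,-4), (-5,-2,+1), (+1,+5,-4), (-2,+0,-2), (+5,+1,-4), (-5,-2,+1), (+1,+5,-4), (-2,+0,-2), (+5,+1,-4); they repeat the 4-cycle [(-2,+0,-2), (+5,+1,-4), (-5,-2,+1), (+1,+5,-4)].
step 11: apply (-5,-2,+1) → (-11,-5,-21)

(-11,-5,-21)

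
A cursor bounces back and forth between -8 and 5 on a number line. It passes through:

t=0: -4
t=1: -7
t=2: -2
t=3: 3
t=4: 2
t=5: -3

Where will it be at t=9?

The value travels 5 per step and bounces off the walls at -8 and 5.
  step 6: -3 → -8
  step 7: -8 → -3
  step 8: -3 → 2
  step 9: 2 → 3

3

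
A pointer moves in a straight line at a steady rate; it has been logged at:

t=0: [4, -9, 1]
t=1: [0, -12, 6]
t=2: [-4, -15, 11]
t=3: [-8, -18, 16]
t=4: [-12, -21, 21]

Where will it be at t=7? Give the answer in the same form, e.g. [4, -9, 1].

[-24, -30, 36]

Each step adds [-4, -3, +5] to the position.
step 5: [-12, -21, 21] + [-4, -3, +5] → [-16, -24, 26]
step 6: [-16, -24, 26] + [-4, -3, +5] → [-20, -27, 31]
step 7: [-20, -27, 31] + [-4, -3, +5] → [-24, -30, 36]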